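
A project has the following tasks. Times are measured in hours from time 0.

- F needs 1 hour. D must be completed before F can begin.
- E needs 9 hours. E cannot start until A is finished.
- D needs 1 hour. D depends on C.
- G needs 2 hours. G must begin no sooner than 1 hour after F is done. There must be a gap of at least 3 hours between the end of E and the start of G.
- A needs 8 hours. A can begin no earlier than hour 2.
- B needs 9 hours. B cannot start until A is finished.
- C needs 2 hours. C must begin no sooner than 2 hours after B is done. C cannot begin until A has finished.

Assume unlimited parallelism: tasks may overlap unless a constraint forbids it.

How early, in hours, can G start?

A cannot begin until its own release at hour 2. It runs from hour 2 to 2 + 8 = hour 10.
E waits on A (finishes hour 10), so it starts at hour 10 and finishes at 10 + 9 = hour 19.
After A (finishes hour 10), B can start at hour 10 and finishes at hour 19.
C needs all of B (finishes hour 19, plus 2-hour gap → hour 21); A (finishes hour 10). That puts its earliest start at hour 21; it finishes at 21 + 2 = hour 23.
After C (finishes hour 23), D can start at hour 23 and finishes at hour 24.
F cannot begin until D (finishes hour 24). It runs from hour 24 to 24 + 1 = hour 25.
G waits on F (finishes hour 25, plus 1-hour gap → hour 26); E (finishes hour 19, plus 3-hour gap → hour 22). The latest of these is hour 26, which is the earliest G can start.

26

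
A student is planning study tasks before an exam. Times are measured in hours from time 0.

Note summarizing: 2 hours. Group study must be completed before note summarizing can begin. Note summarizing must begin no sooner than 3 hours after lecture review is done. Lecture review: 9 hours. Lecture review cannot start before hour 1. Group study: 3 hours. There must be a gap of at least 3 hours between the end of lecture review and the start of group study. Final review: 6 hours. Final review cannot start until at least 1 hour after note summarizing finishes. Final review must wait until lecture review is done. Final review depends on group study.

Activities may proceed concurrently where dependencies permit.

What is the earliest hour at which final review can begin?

Lecture review cannot begin until its own release at hour 1. It runs from hour 1 to 1 + 9 = hour 10.
After lecture review (finishes hour 10, plus 3-hour gap → hour 13), group study can start at hour 13 and finishes at hour 16.
For note summarizing: group study (finishes hour 16); lecture review (finishes hour 10, plus 3-hour gap → hour 13). Taking the maximum gives a start of hour 16, and it finishes at 16 + 2 = hour 18.
Final review waits on note summarizing (finishes hour 18, plus 1-hour gap → hour 19); lecture review (finishes hour 10); group study (finishes hour 16). The latest of these is hour 19, which is the earliest final review can start.

19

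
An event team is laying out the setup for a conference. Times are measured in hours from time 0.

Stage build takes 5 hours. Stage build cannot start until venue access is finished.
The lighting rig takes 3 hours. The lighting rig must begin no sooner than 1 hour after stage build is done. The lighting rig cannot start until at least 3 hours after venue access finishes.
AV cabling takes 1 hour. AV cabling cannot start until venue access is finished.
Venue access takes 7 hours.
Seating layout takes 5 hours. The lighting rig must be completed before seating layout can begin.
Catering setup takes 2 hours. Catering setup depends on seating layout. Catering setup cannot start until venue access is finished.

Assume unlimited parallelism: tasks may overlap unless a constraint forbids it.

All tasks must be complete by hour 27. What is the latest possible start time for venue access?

4

Nothing follows catering setup; the deadline of hour 27 is its only limit. It must start by 27 − 2 = hour 25.
Seating layout has to be done before catering setup (must start by hour 25). That means finishing by hour 25, i.e. starting by 25 − 5 = hour 20.
The lighting rig feeds into seating layout (must start by hour 20); so the lighting rig must finish by hour 20 and therefore start by hour 17.
Stage build feeds into the lighting rig (must start by hour 17, minus 1-hour gap → hour 16); so stage build must finish by hour 16 and therefore start by hour 11.
To finish by hour 27, AV cabling (duration 1) must start no later than hour 26.
Venue access must finish in time for stage build (must start by hour 11); the lighting rig (must start by hour 17, minus 3-hour gap → hour 14); AV cabling (must start by hour 26); catering setup (must start by hour 25). The tightest is hour 11, so venue access must start by 11 − 7 = hour 4.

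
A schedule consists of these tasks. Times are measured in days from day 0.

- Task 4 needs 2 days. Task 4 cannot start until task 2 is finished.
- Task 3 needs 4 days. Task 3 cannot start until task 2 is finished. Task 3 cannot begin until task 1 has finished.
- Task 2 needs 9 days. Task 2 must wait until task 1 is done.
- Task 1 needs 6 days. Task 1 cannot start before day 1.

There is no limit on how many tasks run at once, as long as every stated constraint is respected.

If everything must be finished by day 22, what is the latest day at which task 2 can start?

9

Task 3 must finish by day 22; it takes 4 days, so it must start by 22 − 4 = day 18.
Nothing follows task 4; the deadline of day 22 is its only limit. It must start by 22 − 2 = day 20.
Task 2 has several dependents: task 3 (must start by day 18); task 4 (must start by day 20). The earliest of those limits is day 18, so task 2 must start by 18 − 9 = day 9.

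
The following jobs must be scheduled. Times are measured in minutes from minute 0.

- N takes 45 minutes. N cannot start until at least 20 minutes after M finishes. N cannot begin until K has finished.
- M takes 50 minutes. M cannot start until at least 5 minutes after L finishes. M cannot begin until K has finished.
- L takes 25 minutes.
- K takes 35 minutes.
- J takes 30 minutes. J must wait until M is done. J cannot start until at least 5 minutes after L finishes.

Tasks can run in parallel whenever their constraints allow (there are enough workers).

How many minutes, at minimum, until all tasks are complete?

150

L has no prerequisites, so it starts at minute 0 and finishes at minute 25.
K has no prerequisites, so it starts at minute 0 and finishes at minute 35.
M cannot start until L (finishes minute 25, plus 5-minute gap → minute 30); K (finishes minute 35). The controlling bound is minute 35, so M finishes at 35 + 50 = minute 85.
N has to wait for M (finishes minute 85, plus 20-minute gap → minute 105); K (finishes minute 35). The latest of these is minute 105, so N runs minute 105 to 105 + 45 = minute 150.
J cannot start until M (finishes minute 85); L (finishes minute 25, plus 5-minute gap → minute 30). The controlling bound is minute 85, so J finishes at 85 + 30 = minute 115.
All tasks are finished once the last one completes. Finish times: J at 115, K at 35, L at 25, M at 85, N at 150. The latest is minute 150.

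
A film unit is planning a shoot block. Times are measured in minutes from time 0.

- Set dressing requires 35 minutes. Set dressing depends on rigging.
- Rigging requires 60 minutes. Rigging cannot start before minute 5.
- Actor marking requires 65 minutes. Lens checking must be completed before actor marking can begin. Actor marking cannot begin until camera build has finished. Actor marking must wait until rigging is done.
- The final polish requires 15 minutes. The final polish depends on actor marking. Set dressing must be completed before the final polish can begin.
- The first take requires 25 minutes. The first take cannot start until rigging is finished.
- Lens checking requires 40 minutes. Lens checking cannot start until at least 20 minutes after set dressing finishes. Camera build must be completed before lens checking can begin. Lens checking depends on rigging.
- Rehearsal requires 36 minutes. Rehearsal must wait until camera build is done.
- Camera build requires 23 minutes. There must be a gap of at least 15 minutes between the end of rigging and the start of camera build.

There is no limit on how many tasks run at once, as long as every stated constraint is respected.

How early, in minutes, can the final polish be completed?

After its own release at minute 5, rigging can start at minute 5 and finishes at minute 65.
After rigging (finishes minute 65, plus 15-minute gap → minute 80), camera build can start at minute 80 and finishes at minute 103.
After rigging (finishes minute 65), set dressing can start at minute 65 and finishes at minute 100.
Lens checking has to wait for set dressing (finishes minute 100, plus 20-minute gap → minute 120); camera build (finishes minute 103); rigging (finishes minute 65). The latest of these is minute 120, so lens checking runs minute 120 to 120 + 40 = minute 160.
Actor marking cannot start until lens checking (finishes minute 160); camera build (finishes minute 103); rigging (finishes minute 65). The controlling bound is minute 160, so actor marking finishes at 160 + 65 = minute 225.
The final polish needs all of actor marking (finishes minute 225); set dressing (finishes minute 100). That puts its earliest start at minute 225; it finishes at 225 + 15 = minute 240.

240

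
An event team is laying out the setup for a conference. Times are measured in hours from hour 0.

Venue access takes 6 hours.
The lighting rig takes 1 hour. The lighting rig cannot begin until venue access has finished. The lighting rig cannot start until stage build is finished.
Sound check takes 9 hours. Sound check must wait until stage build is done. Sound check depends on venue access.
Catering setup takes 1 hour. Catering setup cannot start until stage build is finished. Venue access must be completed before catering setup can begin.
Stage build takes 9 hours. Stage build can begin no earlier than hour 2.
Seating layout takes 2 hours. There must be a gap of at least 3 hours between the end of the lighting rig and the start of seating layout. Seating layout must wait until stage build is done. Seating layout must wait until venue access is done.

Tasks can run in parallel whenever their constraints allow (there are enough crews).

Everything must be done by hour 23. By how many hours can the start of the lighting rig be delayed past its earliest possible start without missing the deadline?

6

Stage build waits on its own release at hour 2, so it starts at hour 2 and finishes at 2 + 9 = hour 11.
Nothing blocks venue access, so it runs from hour 0 to hour 6.
For the lighting rig: venue access (finishes hour 6); stage build (finishes hour 11). Taking the maximum gives a start of hour 11, and it finishes at 11 + 1 = hour 12.

Working backward from the deadline:
To finish by hour 23, seating layout (duration 2) must start no later than hour 21.
Since seating layout (must start by hour 21, minus 3-hour gap → hour 18) depends on it, the lighting rig must finish by hour 18. Backing off its 1-hour duration gives a latest start of hour 17.
So the lighting rig can start as early as hour 11 and as late as hour 17, giving 17 − 11 = 6 hours of slack.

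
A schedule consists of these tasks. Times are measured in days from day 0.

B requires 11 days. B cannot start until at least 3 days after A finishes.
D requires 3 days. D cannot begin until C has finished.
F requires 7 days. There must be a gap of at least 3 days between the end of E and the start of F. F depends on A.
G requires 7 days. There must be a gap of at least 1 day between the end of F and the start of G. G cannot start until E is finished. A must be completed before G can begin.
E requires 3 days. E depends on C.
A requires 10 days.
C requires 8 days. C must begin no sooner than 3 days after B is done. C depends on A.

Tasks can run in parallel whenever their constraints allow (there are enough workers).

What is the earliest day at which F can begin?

41

A can start immediately at day 0; it finishes at day 10.
After A (finishes day 10, plus 3-day gap → day 13), B can start at day 13 and finishes at day 24.
For C: B (finishes day 24, plus 3-day gap → day 27); A (finishes day 10). Taking the maximum gives a start of day 27, and it finishes at 27 + 8 = day 35.
E waits on C (finishes day 35), so it starts at day 35 and finishes at 35 + 3 = day 38.
F waits on E (finishes day 38, plus 3-day gap → day 41); A (finishes day 10). The latest of these is day 41, which is the earliest F can start.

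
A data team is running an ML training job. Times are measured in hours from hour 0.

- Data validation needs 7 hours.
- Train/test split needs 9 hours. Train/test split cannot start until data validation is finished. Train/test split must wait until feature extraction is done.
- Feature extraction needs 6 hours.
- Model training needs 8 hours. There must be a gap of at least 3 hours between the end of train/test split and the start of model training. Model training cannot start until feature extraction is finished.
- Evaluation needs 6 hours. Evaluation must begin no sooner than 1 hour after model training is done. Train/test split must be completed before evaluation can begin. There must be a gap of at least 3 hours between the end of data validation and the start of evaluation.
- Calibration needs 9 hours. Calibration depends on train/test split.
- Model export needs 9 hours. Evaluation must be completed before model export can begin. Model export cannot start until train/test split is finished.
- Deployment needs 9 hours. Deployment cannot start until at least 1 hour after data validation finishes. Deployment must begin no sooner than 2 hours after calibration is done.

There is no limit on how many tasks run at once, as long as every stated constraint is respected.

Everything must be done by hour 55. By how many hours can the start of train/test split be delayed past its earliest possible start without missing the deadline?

Feature extraction can start immediately at hour 0; it finishes at hour 6.
Data validation can start immediately at hour 0; it finishes at hour 7.
Train/test split needs all of data validation (finishes hour 7); feature extraction (finishes hour 6). That puts its earliest start at hour 7; it finishes at 7 + 9 = hour 16.

Working backward from the deadline:
Model export has no dependents, so it just needs to finish by hour 55. Starting by 55 − 9 = hour 46 achieves that.
Evaluation feeds into model export (must start by hour 46); so evaluation must finish by hour 46 and therefore start by hour 40.
Model training has to be done before evaluation (must start by hour 40, minus 1-hour gap → hour 39). That means finishing by hour 39, i.e. starting by 39 − 8 = hour 31.
To finish by hour 55, deployment (duration 9) must start no later than hour 46.
Calibration feeds into deployment (must start by hour 46, minus 2-hour gap → hour 44); so calibration must finish by hour 44 and therefore start by hour 35.
For train/test split: model training (must start by hour 31, minus 3-hour gap → hour 28); evaluation (must start by hour 40); calibration (must start by hour 35); model export (must start by hour 46). The most restrictive is hour 28; with a 9-hour duration, train/test split must start by hour 19.
So train/test split can start as early as hour 7 and as late as hour 19, giving 19 − 7 = 12 hours of slack.

12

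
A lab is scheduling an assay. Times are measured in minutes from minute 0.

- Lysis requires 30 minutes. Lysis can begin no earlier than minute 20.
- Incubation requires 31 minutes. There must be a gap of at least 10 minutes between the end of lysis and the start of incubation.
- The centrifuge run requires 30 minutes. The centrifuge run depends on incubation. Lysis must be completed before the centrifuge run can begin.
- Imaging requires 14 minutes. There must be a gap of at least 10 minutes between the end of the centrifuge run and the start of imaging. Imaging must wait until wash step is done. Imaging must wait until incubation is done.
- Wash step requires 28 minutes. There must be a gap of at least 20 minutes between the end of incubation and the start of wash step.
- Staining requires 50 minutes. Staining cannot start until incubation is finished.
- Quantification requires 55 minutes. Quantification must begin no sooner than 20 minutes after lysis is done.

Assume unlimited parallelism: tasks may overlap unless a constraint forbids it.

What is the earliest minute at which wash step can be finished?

139

After its own release at minute 20, lysis can start at minute 20 and finishes at minute 50.
After lysis (finishes minute 50, plus 10-minute gap → minute 60), incubation can start at minute 60 and finishes at minute 91.
Wash step waits on incubation (finishes minute 91, plus 20-minute gap → minute 111), so it starts at minute 111 and finishes at 111 + 28 = minute 139.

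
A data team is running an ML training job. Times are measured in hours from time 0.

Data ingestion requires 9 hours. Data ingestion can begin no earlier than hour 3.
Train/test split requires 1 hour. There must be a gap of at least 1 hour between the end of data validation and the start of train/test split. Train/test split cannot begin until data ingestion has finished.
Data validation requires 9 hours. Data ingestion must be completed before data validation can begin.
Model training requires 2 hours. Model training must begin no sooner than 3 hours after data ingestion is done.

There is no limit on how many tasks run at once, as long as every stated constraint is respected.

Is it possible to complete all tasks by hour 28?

Data ingestion waits on its own release at hour 3, so it starts at hour 3 and finishes at 3 + 9 = hour 12.
After data ingestion (finishes hour 12, plus 3-hour gap → hour 15), model training can start at hour 15 and finishes at hour 17.
After data ingestion (finishes hour 12), data validation can start at hour 12 and finishes at hour 21.
For train/test split: data validation (finishes hour 21, plus 1-hour gap → hour 22); data ingestion (finishes hour 12). Taking the maximum gives a start of hour 22, and it finishes at 22 + 1 = hour 23.
Every task is finished by hour 23, which is no later than the deadline of 28, so the schedule is feasible.

Yes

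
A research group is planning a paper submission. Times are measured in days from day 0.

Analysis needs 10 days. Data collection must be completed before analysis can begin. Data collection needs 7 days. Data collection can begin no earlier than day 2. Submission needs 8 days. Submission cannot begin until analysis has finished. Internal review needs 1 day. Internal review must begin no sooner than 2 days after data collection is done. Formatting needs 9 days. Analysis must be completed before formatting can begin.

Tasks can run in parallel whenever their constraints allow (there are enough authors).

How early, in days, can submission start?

After its own release at day 2, data collection can start at day 2 and finishes at day 9.
Analysis waits on data collection (finishes day 9), so it starts at day 9 and finishes at 9 + 10 = day 19.
Submission waits on analysis (finishes day 19), so the earliest it can start is day 19.

19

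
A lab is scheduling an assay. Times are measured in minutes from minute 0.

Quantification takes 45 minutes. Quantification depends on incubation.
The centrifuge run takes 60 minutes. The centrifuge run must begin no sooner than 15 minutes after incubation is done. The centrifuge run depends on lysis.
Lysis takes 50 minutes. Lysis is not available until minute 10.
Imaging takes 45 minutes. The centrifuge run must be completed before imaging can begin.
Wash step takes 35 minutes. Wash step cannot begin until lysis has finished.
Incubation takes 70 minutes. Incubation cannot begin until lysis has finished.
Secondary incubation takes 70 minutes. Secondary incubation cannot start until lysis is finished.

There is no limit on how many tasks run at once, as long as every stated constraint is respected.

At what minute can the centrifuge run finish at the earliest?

After its own release at minute 10, lysis can start at minute 10 and finishes at minute 60.
Incubation waits on lysis (finishes minute 60), so it starts at minute 60 and finishes at 60 + 70 = minute 130.
The centrifuge run has to wait for incubation (finishes minute 130, plus 15-minute gap → minute 145); lysis (finishes minute 60). The latest of these is minute 145, so the centrifuge run runs minute 145 to 145 + 60 = minute 205.

205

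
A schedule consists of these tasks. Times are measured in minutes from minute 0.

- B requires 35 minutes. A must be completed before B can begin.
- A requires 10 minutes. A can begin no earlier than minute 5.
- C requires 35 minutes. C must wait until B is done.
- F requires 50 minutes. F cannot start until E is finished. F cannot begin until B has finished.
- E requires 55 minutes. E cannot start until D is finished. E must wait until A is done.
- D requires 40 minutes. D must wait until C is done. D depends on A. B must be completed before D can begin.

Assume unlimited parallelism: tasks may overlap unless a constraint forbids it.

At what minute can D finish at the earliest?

A cannot begin until its own release at minute 5. It runs from minute 5 to 5 + 10 = minute 15.
B waits on A (finishes minute 15), so it starts at minute 15 and finishes at 15 + 35 = minute 50.
C waits on B (finishes minute 50), so it starts at minute 50 and finishes at 50 + 35 = minute 85.
D cannot start until C (finishes minute 85); A (finishes minute 15); B (finishes minute 50). The controlling bound is minute 85, so D finishes at 85 + 40 = minute 125.

125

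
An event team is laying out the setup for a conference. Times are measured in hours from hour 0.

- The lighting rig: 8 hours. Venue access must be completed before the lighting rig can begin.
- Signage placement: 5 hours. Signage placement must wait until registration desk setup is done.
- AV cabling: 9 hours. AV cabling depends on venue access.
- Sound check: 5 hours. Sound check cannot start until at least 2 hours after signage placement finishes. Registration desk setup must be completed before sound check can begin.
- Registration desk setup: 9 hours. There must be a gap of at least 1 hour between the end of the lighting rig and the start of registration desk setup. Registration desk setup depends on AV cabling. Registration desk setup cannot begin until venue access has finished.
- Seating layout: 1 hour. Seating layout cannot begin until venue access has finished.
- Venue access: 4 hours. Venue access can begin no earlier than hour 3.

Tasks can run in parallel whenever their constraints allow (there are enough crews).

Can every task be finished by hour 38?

After its own release at hour 3, venue access can start at hour 3 and finishes at hour 7.
Seating layout cannot begin until venue access (finishes hour 7). It runs from hour 7 to 7 + 1 = hour 8.
AV cabling cannot begin until venue access (finishes hour 7). It runs from hour 7 to 7 + 9 = hour 16.
After venue access (finishes hour 7), the lighting rig can start at hour 7 and finishes at hour 15.
Registration desk setup needs all of the lighting rig (finishes hour 15, plus 1-hour gap → hour 16); AV cabling (finishes hour 16); venue access (finishes hour 7). That puts its earliest start at hour 16; it finishes at 16 + 9 = hour 25.
Signage placement waits on registration desk setup (finishes hour 25), so it starts at hour 25 and finishes at 25 + 5 = hour 30.
Sound check has to wait for signage placement (finishes hour 30, plus 2-hour gap → hour 32); registration desk setup (finishes hour 25). The latest of these is hour 32, so sound check runs hour 32 to 32 + 5 = hour 37.
Every task is finished by hour 37, which is no later than the deadline of 38, so the schedule is feasible.

Yes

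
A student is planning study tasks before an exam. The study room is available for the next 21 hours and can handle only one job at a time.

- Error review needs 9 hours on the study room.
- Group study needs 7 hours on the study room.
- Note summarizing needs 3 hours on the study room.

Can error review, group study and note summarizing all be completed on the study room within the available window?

Running back to back, the jobs need 9 + 7 + 3 = 19 hours on the study room.
Since 19 ≤ 21, they fit within the window.

Yes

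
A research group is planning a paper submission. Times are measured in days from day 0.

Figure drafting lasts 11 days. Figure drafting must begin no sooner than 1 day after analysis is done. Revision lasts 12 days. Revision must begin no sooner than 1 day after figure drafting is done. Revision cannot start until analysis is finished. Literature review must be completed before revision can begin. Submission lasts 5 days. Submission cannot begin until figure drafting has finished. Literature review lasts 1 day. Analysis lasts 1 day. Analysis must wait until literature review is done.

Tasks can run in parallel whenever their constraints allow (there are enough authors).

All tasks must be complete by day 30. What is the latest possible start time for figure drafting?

6

Revision has no dependents, so it just needs to finish by day 30. Starting by 30 − 12 = day 18 achieves that.
Nothing follows submission; the deadline of day 30 is its only limit. It must start by 30 − 5 = day 25.
For figure drafting: revision (must start by day 18, minus 1-day gap → day 17); submission (must start by day 25). The most restrictive is day 17; with an 11-day duration, figure drafting must start by day 6.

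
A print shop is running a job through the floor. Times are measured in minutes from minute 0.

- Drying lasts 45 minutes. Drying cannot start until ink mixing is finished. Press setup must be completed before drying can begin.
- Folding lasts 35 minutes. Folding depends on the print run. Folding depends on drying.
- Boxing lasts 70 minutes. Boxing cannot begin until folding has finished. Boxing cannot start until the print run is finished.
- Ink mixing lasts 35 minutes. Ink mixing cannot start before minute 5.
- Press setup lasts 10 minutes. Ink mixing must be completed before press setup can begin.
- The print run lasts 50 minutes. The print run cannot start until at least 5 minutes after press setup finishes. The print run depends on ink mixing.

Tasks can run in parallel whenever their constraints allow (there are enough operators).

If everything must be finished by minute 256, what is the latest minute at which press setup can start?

86

Nothing follows boxing; the deadline of minute 256 is its only limit. It must start by 256 − 70 = minute 186.
Since boxing (must start by minute 186) depends on it, folding must finish by minute 186. Backing off its 35-minute duration gives a latest start of minute 151.
The print run must finish in time for folding (must start by minute 151); boxing (must start by minute 186). The tightest is minute 151, so the print run must start by 151 − 50 = minute 101.
Since folding (must start by minute 151) depends on it, drying must finish by minute 151. Backing off its 45-minute duration gives a latest start of minute 106.
Press setup has several dependents: the print run (must start by minute 101, minus 5-minute gap → minute 96); drying (must start by minute 106). The earliest of those limits is minute 96, so press setup must start by 96 − 10 = minute 86.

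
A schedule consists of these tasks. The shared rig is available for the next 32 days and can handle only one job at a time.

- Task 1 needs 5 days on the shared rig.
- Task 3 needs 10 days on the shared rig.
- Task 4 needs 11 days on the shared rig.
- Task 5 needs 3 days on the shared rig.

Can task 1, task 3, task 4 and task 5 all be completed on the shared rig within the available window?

Running back to back, the jobs need 5 + 10 + 11 + 3 = 29 days on the shared rig.
Since 29 ≤ 32, they fit within the window.

Yes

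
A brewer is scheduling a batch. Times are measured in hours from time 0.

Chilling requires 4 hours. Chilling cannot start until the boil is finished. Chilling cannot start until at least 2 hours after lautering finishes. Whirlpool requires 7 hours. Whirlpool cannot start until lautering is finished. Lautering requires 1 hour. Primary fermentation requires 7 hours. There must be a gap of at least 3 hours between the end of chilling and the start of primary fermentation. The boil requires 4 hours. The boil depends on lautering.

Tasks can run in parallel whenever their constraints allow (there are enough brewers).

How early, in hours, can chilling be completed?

Nothing blocks lautering, so it runs from hour 0 to hour 1.
The boil cannot begin until lautering (finishes hour 1). It runs from hour 1 to 1 + 4 = hour 5.
Chilling cannot start until the boil (finishes hour 5); lautering (finishes hour 1, plus 2-hour gap → hour 3). The controlling bound is hour 5, so chilling finishes at 5 + 4 = hour 9.

9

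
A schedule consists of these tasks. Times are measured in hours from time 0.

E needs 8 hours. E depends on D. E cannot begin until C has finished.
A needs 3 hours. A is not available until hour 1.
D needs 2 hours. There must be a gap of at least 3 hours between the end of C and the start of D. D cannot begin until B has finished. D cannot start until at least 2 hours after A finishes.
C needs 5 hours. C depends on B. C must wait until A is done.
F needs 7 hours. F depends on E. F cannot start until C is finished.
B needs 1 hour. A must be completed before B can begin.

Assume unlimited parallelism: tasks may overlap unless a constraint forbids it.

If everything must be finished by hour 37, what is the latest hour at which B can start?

Nothing follows F; the deadline of hour 37 is its only limit. It must start by 37 − 7 = hour 30.
Since F (must start by hour 30) depends on it, E must finish by hour 30. Backing off its 8-hour duration gives a latest start of hour 22.
D must finish before E (must start by hour 22). With a 2-hour duration, D must start by 22 − 2 = hour 20.
C must finish in time for D (must start by hour 20, minus 3-hour gap → hour 17); E (must start by hour 22); F (must start by hour 30). The tightest is hour 17, so C must start by 17 − 5 = hour 12.
For B: C (must start by hour 12); D (must start by hour 20). The most restrictive is hour 12; with a 1-hour duration, B must start by hour 11.

11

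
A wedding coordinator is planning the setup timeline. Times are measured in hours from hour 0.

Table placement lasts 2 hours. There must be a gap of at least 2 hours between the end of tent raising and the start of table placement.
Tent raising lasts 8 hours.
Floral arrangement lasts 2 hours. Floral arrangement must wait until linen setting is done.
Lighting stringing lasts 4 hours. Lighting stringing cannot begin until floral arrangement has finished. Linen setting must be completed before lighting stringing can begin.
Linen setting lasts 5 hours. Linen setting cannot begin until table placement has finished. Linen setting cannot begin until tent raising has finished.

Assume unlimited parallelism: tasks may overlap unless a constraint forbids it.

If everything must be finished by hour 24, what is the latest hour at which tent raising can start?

1

Lighting stringing has no dependents, so it just needs to finish by hour 24. Starting by 24 − 4 = hour 20 achieves that.
Floral arrangement feeds into lighting stringing (must start by hour 20); so floral arrangement must finish by hour 20 and therefore start by hour 18.
Linen setting feeds floral arrangement (must start by hour 18); lighting stringing (must start by hour 20). Taking the minimum, linen setting must finish by hour 18 and start by 18 − 5 = hour 13.
Table placement must finish before linen setting (must start by hour 13). With a 2-hour duration, table placement must start by 13 − 2 = hour 11.
For tent raising: table placement (must start by hour 11, minus 2-hour gap → hour 9); linen setting (must start by hour 13). The most restrictive is hour 9; with an 8-hour duration, tent raising must start by hour 1.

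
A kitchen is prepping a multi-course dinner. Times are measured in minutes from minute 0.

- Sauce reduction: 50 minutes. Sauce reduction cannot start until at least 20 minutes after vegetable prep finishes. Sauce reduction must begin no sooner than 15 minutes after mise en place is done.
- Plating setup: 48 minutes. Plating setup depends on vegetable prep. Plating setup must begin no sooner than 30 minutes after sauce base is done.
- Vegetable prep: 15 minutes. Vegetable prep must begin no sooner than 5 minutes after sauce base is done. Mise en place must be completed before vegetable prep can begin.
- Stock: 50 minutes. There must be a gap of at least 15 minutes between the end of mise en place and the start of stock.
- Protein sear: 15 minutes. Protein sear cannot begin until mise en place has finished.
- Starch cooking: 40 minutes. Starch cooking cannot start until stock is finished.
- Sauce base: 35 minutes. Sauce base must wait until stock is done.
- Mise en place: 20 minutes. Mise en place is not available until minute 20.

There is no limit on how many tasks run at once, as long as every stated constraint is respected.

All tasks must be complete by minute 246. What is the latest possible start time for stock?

71

Sauce reduction has no dependents, so it just needs to finish by minute 246. Starting by 246 − 50 = minute 196 achieves that.
Plating setup has no dependents, so it just needs to finish by minute 246. Starting by 246 − 48 = minute 198 achieves that.
Vegetable prep must finish in time for sauce reduction (must start by minute 196, minus 20-minute gap → minute 176); plating setup (must start by minute 198). The tightest is minute 176, so vegetable prep must start by 176 − 15 = minute 161.
Sauce base feeds vegetable prep (must start by minute 161, minus 5-minute gap → minute 156); plating setup (must start by minute 198, minus 30-minute gap → minute 168). Taking the minimum, sauce base must finish by minute 156 and start by 156 − 35 = minute 121.
To finish by minute 246, starch cooking (duration 40) must start no later than minute 206.
Stock has several dependents: sauce base (must start by minute 121); starch cooking (must start by minute 206). The earliest of those limits is minute 121, so stock must start by 121 − 50 = minute 71.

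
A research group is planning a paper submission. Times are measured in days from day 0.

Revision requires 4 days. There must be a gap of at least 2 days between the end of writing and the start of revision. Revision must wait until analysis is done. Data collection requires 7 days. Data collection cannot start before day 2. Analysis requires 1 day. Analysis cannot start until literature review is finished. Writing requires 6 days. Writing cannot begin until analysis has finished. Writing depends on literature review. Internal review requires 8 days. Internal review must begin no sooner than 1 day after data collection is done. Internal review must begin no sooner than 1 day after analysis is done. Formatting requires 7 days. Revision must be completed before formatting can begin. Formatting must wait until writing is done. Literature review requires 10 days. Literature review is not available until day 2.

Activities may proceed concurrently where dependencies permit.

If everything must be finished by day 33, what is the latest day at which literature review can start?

To finish by day 33, formatting (duration 7) must start no later than day 26.
Since formatting (must start by day 26) depends on it, revision must finish by day 26. Backing off its 4-day duration gives a latest start of day 22.
Writing has several dependents: revision (must start by day 22, minus 2-day gap → day 20); formatting (must start by day 26). The earliest of those limits is day 20, so writing must start by 20 − 6 = day 14.
Internal review must finish by day 33; it takes 8 days, so it must start by 33 − 8 = day 25.
Analysis has several dependents: writing (must start by day 14); internal review (must start by day 25, minus 1-day gap → day 24); revision (must start by day 22). The earliest of those limits is day 14, so analysis must start by 14 − 1 = day 13.
For literature review: analysis (must start by day 13); writing (must start by day 14). The most restrictive is day 13; with a 10-day duration, literature review must start by day 3.

3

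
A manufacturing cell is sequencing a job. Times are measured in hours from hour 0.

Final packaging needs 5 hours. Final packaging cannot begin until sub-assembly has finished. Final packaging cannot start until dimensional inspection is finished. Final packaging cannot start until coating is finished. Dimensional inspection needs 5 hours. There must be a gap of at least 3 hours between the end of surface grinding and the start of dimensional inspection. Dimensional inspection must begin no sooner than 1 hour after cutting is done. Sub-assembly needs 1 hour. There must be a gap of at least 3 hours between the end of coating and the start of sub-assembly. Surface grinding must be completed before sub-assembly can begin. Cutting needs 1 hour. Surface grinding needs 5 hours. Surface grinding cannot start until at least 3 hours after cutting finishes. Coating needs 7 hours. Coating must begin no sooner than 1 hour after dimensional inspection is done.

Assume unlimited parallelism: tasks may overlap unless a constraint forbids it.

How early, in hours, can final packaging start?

29

Cutting has no prerequisites, so it starts at hour 0 and finishes at hour 1.
After cutting (finishes hour 1, plus 3-hour gap → hour 4), surface grinding can start at hour 4 and finishes at hour 9.
Dimensional inspection cannot start until surface grinding (finishes hour 9, plus 3-hour gap → hour 12); cutting (finishes hour 1, plus 1-hour gap → hour 2). The controlling bound is hour 12, so dimensional inspection finishes at 12 + 5 = hour 17.
Coating cannot begin until dimensional inspection (finishes hour 17, plus 1-hour gap → hour 18). It runs from hour 18 to 18 + 7 = hour 25.
Sub-assembly needs all of coating (finishes hour 25, plus 3-hour gap → hour 28); surface grinding (finishes hour 9). That puts its earliest start at hour 28; it finishes at 28 + 1 = hour 29.
Final packaging waits on sub-assembly (finishes hour 29); dimensional inspection (finishes hour 17); coating (finishes hour 25). The latest of these is hour 29, which is the earliest final packaging can start.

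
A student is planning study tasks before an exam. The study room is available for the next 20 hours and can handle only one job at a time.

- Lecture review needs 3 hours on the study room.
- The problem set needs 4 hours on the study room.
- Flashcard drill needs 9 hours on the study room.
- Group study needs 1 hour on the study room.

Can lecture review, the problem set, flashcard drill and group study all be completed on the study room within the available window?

Yes

Running back to back, the jobs need 3 + 4 + 9 + 1 = 17 hours on the study room.
Since 17 ≤ 20, they fit within the window.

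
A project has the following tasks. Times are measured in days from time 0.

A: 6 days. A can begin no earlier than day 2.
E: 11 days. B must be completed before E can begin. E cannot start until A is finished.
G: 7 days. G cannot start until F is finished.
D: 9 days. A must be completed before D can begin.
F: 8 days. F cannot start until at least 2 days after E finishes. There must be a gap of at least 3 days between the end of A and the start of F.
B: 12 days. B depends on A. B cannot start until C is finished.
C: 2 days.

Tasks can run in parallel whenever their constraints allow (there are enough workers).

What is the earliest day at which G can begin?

C can start immediately at day 0; it finishes at day 2.
A waits on its own release at day 2, so it starts at day 2 and finishes at 2 + 6 = day 8.
B needs all of A (finishes day 8); C (finishes day 2). That puts its earliest start at day 8; it finishes at 8 + 12 = day 20.
E cannot start until B (finishes day 20); A (finishes day 8). The controlling bound is day 20, so E finishes at 20 + 11 = day 31.
F needs all of E (finishes day 31, plus 2-day gap → day 33); A (finishes day 8, plus 3-day gap → day 11). That puts its earliest start at day 33; it finishes at 33 + 8 = day 41.
G waits on F (finishes day 41), so the earliest it can start is day 41.

41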